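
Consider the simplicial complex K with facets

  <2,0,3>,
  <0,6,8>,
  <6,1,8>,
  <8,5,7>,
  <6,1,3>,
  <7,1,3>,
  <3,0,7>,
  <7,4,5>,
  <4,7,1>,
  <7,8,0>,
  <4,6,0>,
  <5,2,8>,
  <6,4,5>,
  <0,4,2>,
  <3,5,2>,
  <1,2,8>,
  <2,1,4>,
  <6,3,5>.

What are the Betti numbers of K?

b_0 = 1, b_1 = 2, b_2 = 1.

Fix the vertex order 0 < 1 < 2 < 3 < 4 < 5 < 6 < 7 < 8 and write every simplex with vertices in increasing order. Then dim K = 2 and the simplices of K are:

  0-simplices (9): [0], [1], [2], [3], [4], [5], [6], [7], [8]
  1-simplices (27): (27 of them)
  2-simplices (18): [0,2,3], [0,2,4], [0,3,7], [0,4,6], [0,6,8], [0,7,8], [1,2,4], [1,2,8], [1,3,6], [1,3,7], [1,4,7], [1,6,8], [2,3,5], [2,5,8], [3,5,6], [4,5,6], [4,5,7], [5,7,8]

giving chain groups C_0 ≅ Z^9, C_1 ≅ Z^27, C_2 ≅ Z^18.

The boundary map ∂_1: C_1 → C_0 is given by ∂[p,q] = [q] − [p]. For instance
  ∂[0,8] = [8] − [0].
As a 9×27 matrix over Z this has rank 8, with invariant factors (1,1,1,1,1,1,1,1).

∂_2: C_2 → C_1 acts by ∂[p,q,r] = [q,r] − [p,r] + [p,q]. For instance
  ∂[1,2,4] = [2,4] − [1,4] + [1,2],
  ∂[1,3,6] = [3,6] − [1,6] + [1,3].
As a 27×18 matrix over Z this has rank 17, with invariant factors (1,1,1,1,1,1,1,1,1,1,1,1,1,1,1,1,1).

Reading off H_k = ker ∂_k / im ∂_{k+1}:

  H_0: rank C_0 − rank ∂_1 = 9 − 8 = 1, and the invariant factors of ∂_1 are all 1, so H_0 = Z.
  H_1: rank ker ∂_1 − rank ∂_2 = (27 − 8) − 17 = 2, and the invariant factors of ∂_2 are all 1, so H_1 = Z^2.
  H_2: rank ker ∂_2 − rank ∂_3 = (18 − 17) − 0 = 1, and there is no ∂_3, so H_2 = Z.

As a check, the Euler characteristic is 9 − 27 + 18 = 0, which agrees with 1 − 2 + 1 = 0.

Hence the Betti numbers are b_0 = 1, b_1 = 2, b_2 = 1.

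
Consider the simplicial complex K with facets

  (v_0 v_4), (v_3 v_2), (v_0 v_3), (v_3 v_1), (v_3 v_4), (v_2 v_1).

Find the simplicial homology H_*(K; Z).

Order the vertices as v_0 < v_1 < v_2 < v_3 < v_4. Listing each simplex with vertices in this order, K has dimension 1 with simplices:

  0-simplices (5): [v_0], [v_1], [v_2], [v_3], [v_4]
  1-simplices (6): [v_0,v_3], [v_0,v_4], [v_1,v_2], [v_1,v_3], [v_2,v_3], [v_3,v_4]

Hence C_0 ≅ Z^5, C_1 ≅ Z^6.

∂_1: C_1 → C_0 sends each edge [p,q] (with p < q) to q − p.
The resulting 5×6 matrix has rank 4, and its Smith normal form has invariant factors (1,1,1,1).

Now H_k = ker ∂_k / im ∂_{k+1}, so:

  H_0: rank C_0 − rank ∂_1 = 5 − 4 = 1, and the invariant factors of ∂_1 are all 1, so H_0 ≅ Z.
  H_1: rank ker ∂_1 − rank ∂_2 = (6 − 4) − 0 = 2, and there is no ∂_2, so H_1 ≅ Z^2.

(K is a triangulation of a wedge of 2 circles.)

H_0 = Z,  H_1 = Z^2.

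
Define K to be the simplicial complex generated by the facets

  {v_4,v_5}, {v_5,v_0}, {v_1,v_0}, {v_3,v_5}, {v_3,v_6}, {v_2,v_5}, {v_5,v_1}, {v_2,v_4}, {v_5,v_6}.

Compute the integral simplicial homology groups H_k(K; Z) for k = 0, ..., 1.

H_0 ≅ Z,  H_1 ≅ Z^3.

Order the vertices as v_0 < v_1 < v_2 < v_3 < v_4 < v_5 < v_6. Listing each simplex with vertices in this order, K has dimension 1 with simplices:

  0-simplices (7): [v_0], [v_1], [v_2], [v_3], [v_4], [v_5], [v_6]
  1-simplices (9): [v_0,v_1], [v_0,v_5], [v_1,v_5], [v_2,v_4], [v_2,v_5], [v_3,v_5], [v_3,v_6], [v_4,v_5], [v_5,v_6]

giving chain groups C_0 ≅ Z^7, C_1 ≅ Z^9.

The boundary map ∂_1: C_1 → C_0 is given by ∂[p,q] = [q] − [p].
The resulting 7×9 matrix has rank 6, and its Smith normal form has invariant factors (1,1,1,1,1,1).

Computing H_k = (kernel of ∂_k) / (image of ∂_{k+1}):

  H_0: rank C_0 − rank ∂_1 = 7 − 6 = 1, and the invariant factors of ∂_1 are all 1, so H_0 ≅ Z.
  H_1: rank ker ∂_1 − rank ∂_2 = (9 − 6) − 0 = 3, and there is no ∂_2, so H_1 ≅ Z^3.

(K is a triangulation of a wedge of 3 circles.)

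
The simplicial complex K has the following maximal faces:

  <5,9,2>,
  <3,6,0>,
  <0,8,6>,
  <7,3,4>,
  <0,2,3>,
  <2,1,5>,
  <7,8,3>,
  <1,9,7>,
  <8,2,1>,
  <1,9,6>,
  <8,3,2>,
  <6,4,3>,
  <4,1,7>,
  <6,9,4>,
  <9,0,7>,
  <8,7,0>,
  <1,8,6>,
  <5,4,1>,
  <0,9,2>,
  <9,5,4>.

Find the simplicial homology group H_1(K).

Take the total order 0 < 1 < 2 < 3 < 4 < 5 < 6 < 7 < 8 < 9 on the vertex set. Then K (dimension 2) consists of the simplices:

  0-simplices (10): [0], [1], [2], [3], [4], [5], [6], [7], [8], [9]
  1-simplices (30): (30 of them)
  2-simplices (20): (20 of them)

Hence C_0 ≅ Z^10, C_1 ≅ Z^30, C_2 ≅ Z^20.

Boundary ∂_1: C_1 → C_0 sends each edge [p,q] (with p < q) to q − p. For instance
  ∂[2,8] = [8] − [2].
The 10×30 boundary matrix has rank 9 and Smith normal form diag(1,1,1,1,1,1,1,1,1).

The boundary map ∂_2: C_2 → C_1 sends each 2-simplex [p,q,r] to [q,r] − [p,r] + [p,q]. For instance
  ∂[3,4,6] = [4,6] − [3,6] + [3,4],
  ∂[2,3,8] = [3,8] − [2,8] + [2,3].
This gives a 30×20 integer matrix of rank 20; reducing to Smith normal form yields diagonal entries (1,1,1,1,1,1,1,1,1,1,1,1,1,1,1,1,1,1,1,2).

Now H_k = ker ∂_k / im ∂_{k+1}, so:

  H_1: rank ker ∂_1 − rank ∂_2 = (30 − 9) − 20 = 1, and ∂_2 has invariant factor 2 > 1, so H_1 ≅ Z ⊕ Z/2.

H_1 ≅ Z ⊕ Z/2.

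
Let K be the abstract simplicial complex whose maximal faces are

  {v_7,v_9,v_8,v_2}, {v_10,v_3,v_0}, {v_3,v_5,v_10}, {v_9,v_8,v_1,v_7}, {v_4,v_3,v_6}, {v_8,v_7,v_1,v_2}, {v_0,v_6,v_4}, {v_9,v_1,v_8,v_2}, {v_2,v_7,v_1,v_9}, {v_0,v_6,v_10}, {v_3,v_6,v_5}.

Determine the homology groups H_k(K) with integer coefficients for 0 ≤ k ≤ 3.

H_0 = Z^2,  H_1 = Z,  H_2 = 0,  H_3 = Z.

We work with the vertex ordering v_0 < v_1 < v_2 < v_3 < v_4 < v_5 < v_6 < v_7 < v_8 < v_9 < v_10. The simplices of K, each written with vertices in increasing order, are:

  0-simplices (11): [v_0], [v_1], [v_2], [v_3], [v_4], [v_5], [v_6], [v_7], [v_8], [v_9], [v_10]
  1-simplices (22): (22 of them)
  2-simplices (16): (16 of them)
  3-simplices (5): [v_1,v_2,v_7,v_8], [v_1,v_2,v_7,v_9], [v_1,v_2,v_8,v_9], [v_1,v_7,v_8,v_9], [v_2,v_7,v_8,v_9]

Hence C_0 ≅ Z^11, C_1 ≅ Z^22, C_2 ≅ Z^16, C_3 ≅ Z^5.

The boundary map ∂_1: C_1 → C_0 sends each edge [p,q] (with p < q) to q − p. For instance
  ∂[v_7,v_8] = [v_8] − [v_7].
This gives a 11×22 integer matrix of rank 9; reducing to Smith normal form yields diagonal entries (1,1,1,1,1,1,1,1,1).

The boundary map ∂_2: C_2 → C_1 sends each 2-simplex [p,q,r] to [q,r] − [p,r] + [p,q]. For instance
  ∂[v_3,v_5,v_6] = [v_5,v_6] − [v_3,v_6] + [v_3,v_5],
  ∂[v_0,v_4,v_6] = [v_4,v_6] − [v_0,v_6] + [v_0,v_4].
The 22×16 boundary matrix has rank 12 and Smith normal form diag(1,1,1,1,1,1,1,1,1,1,1,1).

∂_3: C_3 → C_2 sends each 3-simplex σ to the alternating sum Σ_i (−1)^i (σ with its i-th vertex removed). For instance
  ∂[v_2,v_7,v_8,v_9] = [v_7,v_8,v_9] − [v_2,v_8,v_9] + [v_2,v_7,v_9] − [v_2,v_7,v_8],
  ∂[v_1,v_7,v_8,v_9] = [v_7,v_8,v_9] − [v_1,v_8,v_9] + [v_1,v_7,v_9] − [v_1,v_7,v_8].
This gives a 16×5 integer matrix of rank 4; reducing to Smith normal form yields diagonal entries (1,1,1,1).

Computing H_k = (kernel of ∂_k) / (image of ∂_{k+1}):

  H_0: rank C_0 − rank ∂_1 = 11 − 9 = 2, and the invariant factors of ∂_1 are all 1, so H_0 = Z^2.
  H_1: rank ker ∂_1 − rank ∂_2 = (22 − 9) − 12 = 1, and the invariant factors of ∂_2 are all 1, so H_1 = Z.
  H_2: rank ker ∂_2 − rank ∂_3 = (16 − 12) − 4 = 0, and the invariant factors of ∂_3 are all 1, so H_2 = 0.
  H_3: rank ker ∂_3 − rank ∂_4 = (5 − 4) − 0 = 1, and there is no ∂_4, so H_3 = Z.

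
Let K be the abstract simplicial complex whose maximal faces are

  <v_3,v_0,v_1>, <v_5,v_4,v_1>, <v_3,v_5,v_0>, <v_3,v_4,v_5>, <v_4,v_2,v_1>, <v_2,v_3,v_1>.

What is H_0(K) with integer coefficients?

K has 6 vertices, 12 edges, 6 triangles.
rank ∂_0 = 0, rank ∂_1 = 5 ⇒ b_0 = 6 − 0 − 5 = 1; all invariant factors of ∂_1 are 1 so no torsion. So H_0 = Z.

H_0 ≅ Z.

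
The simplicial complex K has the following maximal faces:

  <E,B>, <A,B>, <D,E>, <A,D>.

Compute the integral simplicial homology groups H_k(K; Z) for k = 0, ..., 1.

H_0 = Z,  H_1 = Z.

We work with the vertex ordering A < B < D < E. The simplices of K, each written with vertices in increasing order, are:

  0-simplices (4): A, B, D, E
  1-simplices (4): AB, AD, BE, DE

so the chain groups are C_0 ≅ Z^4, C_1 ≅ Z^4.

The boundary map ∂_1: C_1 → C_0 sends each edge [p,q] (with p < q) to q − p. For instance
  ∂DE = E − D.
The 4×4 boundary matrix has rank 3 and Smith normal form diag(1,1,1).

Now H_k = ker ∂_k / im ∂_{k+1}, so:

  H_0: rank C_0 − rank ∂_1 = 4 − 3 = 1, and the invariant factors of ∂_1 are all 1, so H_0 ≅ Z.
  H_1: rank ker ∂_1 − rank ∂_2 = (4 − 3) − 0 = 1, and there is no ∂_2, so H_1 ≅ Z.

(K is a triangulation of the circle S^1.)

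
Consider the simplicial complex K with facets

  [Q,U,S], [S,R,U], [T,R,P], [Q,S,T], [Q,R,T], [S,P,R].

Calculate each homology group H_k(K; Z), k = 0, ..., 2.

H_0 ≅ Z,  H_1 ≅ Z,  H_2 = 0.

We work with the vertex ordering P < Q < R < S < T < U. The simplices of K, each written with vertices in increasing order, are:

  0-simplices (6): P, Q, R, S, T, U
  1-simplices (12): PR, PS, PT, QR, QS, QT, QU, RS, RT, RU, ST, SU
  2-simplices (6): PRS, PRT, QRT, QST, QSU, RSU

giving chain groups C_0 ≅ Z^6, C_1 ≅ Z^12, C_2 ≅ Z^6.

Boundary ∂_1: C_1 → C_0 maps an edge to its endpoints' difference, ∂[p,q] = q − p.
As a 6×12 matrix over Z this has rank 5, with invariant factors (1,1,1,1,1).

The boundary map ∂_2: C_2 → C_1 maps a triangle to the signed sum of its edges. For instance
  ∂QST = ST − QT + QS,
  ∂QSU = SU − QU + QS.
The resulting 12×6 matrix has rank 6, and its Smith normal form has invariant factors (1,1,1,1,1,1).

Now H_k = ker ∂_k / im ∂_{k+1}, so:

  H_0: rank C_0 − rank ∂_1 = 6 − 5 = 1, and the invariant factors of ∂_1 are all 1, so H_0 ≅ Z.
  H_1: rank ker ∂_1 − rank ∂_2 = (12 − 5) − 6 = 1, and the invariant factors of ∂_2 are all 1, so H_1 ≅ Z.
  H_2: rank ker ∂_2 − rank ∂_3 = (6 − 6) − 0 = 0, and there is no ∂_3, so H_2 ≅ 0.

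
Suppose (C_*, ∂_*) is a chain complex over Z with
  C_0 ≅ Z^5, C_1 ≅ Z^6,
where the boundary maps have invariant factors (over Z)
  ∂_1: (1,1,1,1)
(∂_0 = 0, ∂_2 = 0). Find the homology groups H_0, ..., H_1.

H_0 ≅ Z,  H_1 ≅ Z^2.

H_0: b_0 = 5 − 0 − 4 = 1; torsion from ∂_1 factors > 1: none. So H_0 ≅ Z.
H_1: b_1 = 6 − 4 − 0 = 2; torsion from ∂_2 factors > 1: none. So H_1 ≅ Z^2.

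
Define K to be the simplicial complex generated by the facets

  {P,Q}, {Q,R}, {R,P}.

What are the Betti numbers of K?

b_0 = 1, b_1 = 1.

K has 3 vertices, 3 edges.
rank ∂_0 = 0, rank ∂_1 = 2 ⇒ b_0 = 3 − 0 − 2 = 1; all invariant factors of ∂_1 are 1 so no torsion. So H_0 = Z.
rank ∂_1 = 2, rank ∂_2 = 0 ⇒ b_1 = 3 − 2 − 0 = 1. So H_1 = Z.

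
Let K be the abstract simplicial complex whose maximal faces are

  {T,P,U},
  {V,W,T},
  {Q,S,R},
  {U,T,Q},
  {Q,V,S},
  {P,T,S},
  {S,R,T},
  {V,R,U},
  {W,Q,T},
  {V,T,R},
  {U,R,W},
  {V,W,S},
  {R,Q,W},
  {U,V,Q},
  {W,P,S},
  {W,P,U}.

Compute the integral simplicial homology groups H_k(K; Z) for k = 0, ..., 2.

H_0 ≅ Z,  H_1 ≅ Z^2,  H_2 ≅ Z.

K has 8 vertices, 24 edges, 16 triangles.
rank ∂_0 = 0, rank ∂_1 = 7 ⇒ b_0 = 8 − 0 − 7 = 1; all invariant factors of ∂_1 are 1 so no torsion. So H_0 ≅ Z.
rank ∂_1 = 7, rank ∂_2 = 15 ⇒ b_1 = 24 − 7 − 15 = 2; all invariant factors of ∂_2 are 1 so no torsion. So H_1 ≅ Z^2.
rank ∂_2 = 15, rank ∂_3 = 0 ⇒ b_2 = 16 − 15 − 0 = 1. So H_2 ≅ Z.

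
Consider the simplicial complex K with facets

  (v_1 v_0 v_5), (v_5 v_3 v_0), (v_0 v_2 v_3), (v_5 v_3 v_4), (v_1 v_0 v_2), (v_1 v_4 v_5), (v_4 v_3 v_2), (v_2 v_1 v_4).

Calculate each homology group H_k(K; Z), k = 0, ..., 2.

H_0 ≅ Z,  H_1 = 0,  H_2 ≅ Z.

K has 6 vertices, 12 edges, 8 triangles.
rank ∂_0 = 0, rank ∂_1 = 5 ⇒ b_0 = 6 − 0 − 5 = 1; all invariant factors of ∂_1 are 1 so no torsion. So H_0 ≅ Z.
rank ∂_1 = 5, rank ∂_2 = 7 ⇒ b_1 = 12 − 5 − 7 = 0; all invariant factors of ∂_2 are 1 so no torsion. So H_1 ≅ 0.
rank ∂_2 = 7, rank ∂_3 = 0 ⇒ b_2 = 8 − 7 − 0 = 1. So H_2 ≅ Z.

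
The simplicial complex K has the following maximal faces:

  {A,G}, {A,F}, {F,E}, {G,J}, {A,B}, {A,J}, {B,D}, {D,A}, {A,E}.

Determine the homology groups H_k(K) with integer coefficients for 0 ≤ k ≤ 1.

H_0 = Z,  H_1 = Z^3.

K has 7 vertices, 9 edges.
rank ∂_0 = 0, rank ∂_1 = 6 ⇒ b_0 = 7 − 0 − 6 = 1; all invariant factors of ∂_1 are 1 so no torsion. So H_0 = Z.
rank ∂_1 = 6, rank ∂_2 = 0 ⇒ b_1 = 9 − 6 − 0 = 3. So H_1 = Z^3.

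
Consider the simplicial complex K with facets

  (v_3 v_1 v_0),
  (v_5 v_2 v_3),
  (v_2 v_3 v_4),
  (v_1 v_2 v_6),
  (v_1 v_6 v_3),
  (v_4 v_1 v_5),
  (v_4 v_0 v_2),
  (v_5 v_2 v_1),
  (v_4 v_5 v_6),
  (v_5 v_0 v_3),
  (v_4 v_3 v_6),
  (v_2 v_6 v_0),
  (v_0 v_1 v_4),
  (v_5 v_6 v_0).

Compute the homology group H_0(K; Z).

H_0 = Z.

Fix the vertex order v_0 < v_1 < v_2 < v_3 < v_4 < v_5 < v_6 and write every simplex with vertices in increasing order. Then dim K = 2 and the simplices of K are:

  0-simplices (7): [v_0], [v_1], [v_2], [v_3], [v_4], [v_5], [v_6]
  1-simplices (21): (21 of them)
  2-simplices (14): (14 of them)

Hence C_0 ≅ Z^7, C_1 ≅ Z^21, C_2 ≅ Z^14.

∂_1: C_1 → C_0 is given by ∂[p,q] = [q] − [p].
This gives a 7×21 integer matrix of rank 6; reducing to Smith normal form yields diagonal entries (1,1,1,1,1,1).

The boundary map ∂_2: C_2 → C_1 acts by ∂[p,q,r] = [q,r] − [p,r] + [p,q]. For instance
  ∂[v_0,v_2,v_6] = [v_2,v_6] − [v_0,v_6] + [v_0,v_2],
  ∂[v_2,v_3,v_4] = [v_3,v_4] − [v_2,v_4] + [v_2,v_3].
The 21×14 boundary matrix has rank 13 and Smith normal form diag(1,1,1,1,1,1,1,1,1,1,1,1,1).

Computing H_k = (kernel of ∂_k) / (image of ∂_{k+1}):

  H_0: rank C_0 − rank ∂_1 = 7 − 6 = 1, and the invariant factors of ∂_1 are all 1, so H_0 ≅ Z.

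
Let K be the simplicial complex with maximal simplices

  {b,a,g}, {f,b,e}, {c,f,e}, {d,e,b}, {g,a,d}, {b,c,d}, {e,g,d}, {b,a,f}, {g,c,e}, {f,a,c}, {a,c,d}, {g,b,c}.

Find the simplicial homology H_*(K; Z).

We work with the vertex ordering a < b < c < d < e < f < g. The simplices of K, each written with vertices in increasing order, are:

  0-simplices (7): a, b, c, d, e, f, g
  1-simplices (18): ab, ac, ad, af, ag, bc, bd, be, bf, bg, cd, ce, cf, cg, de, dg, ef, eg
  2-simplices (12): abf, abg, acd, acf, adg, bcd, bcg, bde, bef, cef, ceg, deg

Hence C_0 ≅ Z^7, C_1 ≅ Z^18, C_2 ≅ Z^12.

∂_1: C_1 → C_0 maps an edge to its endpoints' difference, ∂[p,q] = q − p. For instance
  ∂ac = c − a.
As a 7×18 matrix over Z this has rank 6, with invariant factors (1,1,1,1,1,1).

Boundary ∂_2: C_2 → C_1 sends each 2-simplex [p,q,r] to [q,r] − [p,r] + [p,q]. For instance
  ∂deg = eg − dg + de,
  ∂cef = ef − cf + ce.
The 18×12 boundary matrix has rank 12 and Smith normal form diag(1,1,1,1,1,1,1,1,1,1,1,2).

From H_k ≅ ker(∂_k) / im(∂_{k+1}) we obtain:

  H_0: rank C_0 − rank ∂_1 = 7 − 6 = 1, and the invariant factors of ∂_1 are all 1, so H_0 = Z.
  H_1: rank ker ∂_1 − rank ∂_2 = (18 − 6) − 12 = 0, and ∂_2 has invariant factor 2 > 1, so H_1 = Z_2.
  H_2: rank ker ∂_2 − rank ∂_3 = (12 − 12) − 0 = 0, and there is no ∂_3, so H_2 = 0.

H_0 ≅ Z,  H_1 ≅ Z_2,  H_2 = 0.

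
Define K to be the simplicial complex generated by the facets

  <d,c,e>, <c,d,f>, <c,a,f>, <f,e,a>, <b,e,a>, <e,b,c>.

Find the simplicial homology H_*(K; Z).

Order the vertices as a < b < c < d < e < f. Listing each simplex with vertices in this order, K has dimension 2 with simplices:

  0-simplices (6): a, b, c, d, e, f
  1-simplices (12): ab, ac, ae, af, bc, be, cd, ce, cf, de, df, ef
  2-simplices (6): abe, acf, aef, bce, cde, cdf

Hence C_0 ≅ Z^6, C_1 ≅ Z^12, C_2 ≅ Z^6.

∂_1: C_1 → C_0 maps an edge to its endpoints' difference, ∂[p,q] = q − p.
This gives a 6×12 integer matrix of rank 5; reducing to Smith normal form yields diagonal entries (1,1,1,1,1).

The boundary map ∂_2: C_2 → C_1 acts by ∂[p,q,r] = [q,r] − [p,r] + [p,q]. For instance
  ∂acf = cf − af + ac,
  ∂bce = ce − be + bc.
This gives a 12×6 integer matrix of rank 6; reducing to Smith normal form yields diagonal entries (1,1,1,1,1,1).

Now H_k = ker ∂_k / im ∂_{k+1}, so:

  H_0: rank C_0 − rank ∂_1 = 6 − 5 = 1, and the invariant factors of ∂_1 are all 1, so H_0 = Z.
  H_1: rank ker ∂_1 − rank ∂_2 = (12 − 5) − 6 = 1, and the invariant factors of ∂_2 are all 1, so H_1 = Z.
  H_2: rank ker ∂_2 − rank ∂_3 = (6 − 6) − 0 = 0, and there is no ∂_3, so H_2 = 0.

As a check, the Euler characteristic is 6 − 12 + 6 = 0, which agrees with 1 − 1 + 0 = 0.

H_0 = Z,  H_1 = Z,  H_2 = 0.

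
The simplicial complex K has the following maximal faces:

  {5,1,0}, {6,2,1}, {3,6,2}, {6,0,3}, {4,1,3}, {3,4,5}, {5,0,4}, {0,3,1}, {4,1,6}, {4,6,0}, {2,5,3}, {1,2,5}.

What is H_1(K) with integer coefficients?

H_1 = Z/2.

Order the vertices as 0 < 1 < 2 < 3 < 4 < 5 < 6. Listing each simplex with vertices in this order, K has dimension 2 with simplices:

  0-simplices (7): [0], [1], [2], [3], [4], [5], [6]
  1-simplices (18): [0,1], [0,3], [0,4], [0,5], [0,6], [1,2], [1,3], [1,4], [1,5], [1,6], [2,3], [2,5], [2,6], [3,4], [3,5], [3,6], [4,5], [4,6]
  2-simplices (12): [0,1,3], [0,1,5], [0,3,6], [0,4,5], [0,4,6], [1,2,5], [1,2,6], [1,3,4], [1,4,6], [2,3,5], [2,3,6], [3,4,5]

giving chain groups C_0 ≅ Z^7, C_1 ≅ Z^18, C_2 ≅ Z^12.

Boundary ∂_1: C_1 → C_0 is given by ∂[p,q] = [q] − [p]. For instance
  ∂[4,6] = [6] − [4].
The 7×18 boundary matrix has rank 6 and Smith normal form diag(1,1,1,1,1,1).

∂_2: C_2 → C_1 maps a triangle to the signed sum of its edges. For instance
  ∂[0,1,5] = [1,5] − [0,5] + [0,1],
  ∂[0,4,6] = [4,6] − [0,6] + [0,4].
This gives a 18×12 integer matrix of rank 12; reducing to Smith normal form yields diagonal entries (1,1,1,1,1,1,1,1,1,1,1,2).

Reading off H_k = ker ∂_k / im ∂_{k+1}:

  H_1: rank ker ∂_1 − rank ∂_2 = (18 − 6) − 12 = 0, and ∂_2 has invariant factor 2 > 1, so H_1 = Z/2.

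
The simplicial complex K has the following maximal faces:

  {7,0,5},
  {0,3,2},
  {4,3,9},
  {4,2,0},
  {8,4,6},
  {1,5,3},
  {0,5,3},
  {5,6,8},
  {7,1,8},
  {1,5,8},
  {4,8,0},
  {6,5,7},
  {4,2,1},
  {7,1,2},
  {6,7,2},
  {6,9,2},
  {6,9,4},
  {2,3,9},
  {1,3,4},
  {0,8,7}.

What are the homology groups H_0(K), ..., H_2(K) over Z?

H_0 = Z,  H_1 = Z ⊕ Z/2Z,  H_2 = 0.

Fix the vertex order 0 < 1 < 2 < 3 < 4 < 5 < 6 < 7 < 8 < 9 and write every simplex with vertices in increasing order. Then dim K = 2 and the simplices of K are:

  0-simplices (10): [0], [1], [2], [3], [4], [5], [6], [7], [8], [9]
  1-simplices (30): (30 of them)
  2-simplices (20): (20 of them)

Hence C_0 ≅ Z^10, C_1 ≅ Z^30, C_2 ≅ Z^20.

The boundary map ∂_1: C_1 → C_0 maps an edge to its endpoints' difference, ∂[p,q] = q − p. For instance
  ∂[1,7] = [7] − [1].
The 10×30 boundary matrix has rank 9 and Smith normal form diag(1,1,1,1,1,1,1,1,1).

Boundary ∂_2: C_2 → C_1 acts by ∂[p,q,r] = [q,r] − [p,r] + [p,q]. For instance
  ∂[2,3,9] = [3,9] − [2,9] + [2,3],
  ∂[0,7,8] = [7,8] − [0,8] + [0,7].
As a 30×20 matrix over Z this has rank 20, with invariant factors (1,1,1,1,1,1,1,1,1,1,1,1,1,1,1,1,1,1,1,2).

Now H_k = ker ∂_k / im ∂_{k+1}, so:

  H_0: rank C_0 − rank ∂_1 = 10 − 9 = 1, and the invariant factors of ∂_1 are all 1, so H_0 ≅ Z.
  H_1: rank ker ∂_1 − rank ∂_2 = (30 − 9) − 20 = 1, and ∂_2 has invariant factor 2 > 1, so H_1 ≅ Z ⊕ Z/2Z.
  H_2: rank ker ∂_2 − rank ∂_3 = (20 − 20) − 0 = 0, and there is no ∂_3, so H_2 ≅ 0.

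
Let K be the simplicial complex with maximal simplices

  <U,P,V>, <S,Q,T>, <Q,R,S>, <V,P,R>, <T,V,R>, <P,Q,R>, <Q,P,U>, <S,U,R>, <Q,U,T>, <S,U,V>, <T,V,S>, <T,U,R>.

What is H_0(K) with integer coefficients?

H_0 = Z.

Take the total order P < Q < R < S < T < U < V on the vertex set. Then K (dimension 2) consists of the simplices:

  0-simplices (7): P, Q, R, S, T, U, V
  1-simplices (18): PQ, PR, PU, PV, QR, QS, QT, QU, RS, RT, RU, RV, ST, SU, SV, TU, TV, UV
  2-simplices (12): PQR, PQU, PRV, PUV, QRS, QST, QTU, RSU, RTU, RTV, STV, SUV

giving chain groups C_0 ≅ Z^7, C_1 ≅ Z^18, C_2 ≅ Z^12.

Boundary ∂_1: C_1 → C_0 sends each edge [p,q] (with p < q) to q − p. For instance
  ∂PV = V − P.
This gives a 7×18 integer matrix of rank 6; reducing to Smith normal form yields diagonal entries (1,1,1,1,1,1).

Boundary ∂_2: C_2 → C_1 maps a triangle to the signed sum of its edges. For instance
  ∂SUV = UV − SV + SU,
  ∂QRS = RS − QS + QR.
As a 18×12 matrix over Z this has rank 12, with invariant factors (1,1,1,1,1,1,1,1,1,1,1,2).

Reading off H_k = ker ∂_k / im ∂_{k+1}:

  H_0: rank C_0 − rank ∂_1 = 7 − 6 = 1, and the invariant factors of ∂_1 are all 1, so H_0 = Z.

(K is a triangulation of the real projective plane RP^2.)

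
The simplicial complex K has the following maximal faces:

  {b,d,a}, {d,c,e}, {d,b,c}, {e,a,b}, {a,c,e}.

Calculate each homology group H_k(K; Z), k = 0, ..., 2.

Take the total order a < b < c < d < e on the vertex set. Then K (dimension 2) consists of the simplices:

  0-simplices (5): a, b, c, d, e
  1-simplices (10): ab, ac, ad, ae, bc, bd, be, cd, ce, de
  2-simplices (5): abd, abe, ace, bcd, cde

so the chain groups are C_0 ≅ Z^5, C_1 ≅ Z^10, C_2 ≅ Z^5.

Boundary ∂_1: C_1 → C_0 sends each edge [p,q] (with p < q) to q − p. For instance
  ∂ad = d − a.
The 5×10 boundary matrix has rank 4 and Smith normal form diag(1,1,1,1).

The boundary map ∂_2: C_2 → C_1 acts by ∂[p,q,r] = [q,r] − [p,r] + [p,q]. For instance
  ∂cde = de − ce + cd,
  ∂bcd = cd − bd + bc.
This gives a 10×5 integer matrix of rank 5; reducing to Smith normal form yields diagonal entries (1,1,1,1,1).

Computing H_k = (kernel of ∂_k) / (image of ∂_{k+1}):

  H_0: rank C_0 − rank ∂_1 = 5 − 4 = 1, and the invariant factors of ∂_1 are all 1, so H_0 ≅ Z.
  H_1: rank ker ∂_1 − rank ∂_2 = (10 − 4) − 5 = 1, and the invariant factors of ∂_2 are all 1, so H_1 ≅ Z.
  H_2: rank ker ∂_2 − rank ∂_3 = (5 − 5) − 0 = 0, and there is no ∂_3, so H_2 ≅ 0.

H_0 = Z,  H_1 = Z,  H_2 = 0.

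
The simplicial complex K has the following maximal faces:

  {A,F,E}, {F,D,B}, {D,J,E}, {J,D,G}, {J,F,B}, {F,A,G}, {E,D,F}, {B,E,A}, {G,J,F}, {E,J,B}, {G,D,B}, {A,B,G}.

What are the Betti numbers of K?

Take the total order A < B < D < E < F < G < J on the vertex set. Then K (dimension 2) consists of the simplices:

  0-simplices (7): A, B, D, E, F, G, J
  1-simplices (18): AB, AE, AF, AG, BD, BE, BF, BG, BJ, DE, DF, DG, DJ, EF, EJ, FG, FJ, GJ
  2-simplices (12): ABE, ABG, AEF, AFG, BDF, BDG, BEJ, BFJ, DEF, DEJ, DGJ, FGJ

giving chain groups C_0 ≅ Z^7, C_1 ≅ Z^18, C_2 ≅ Z^12.

∂_1: C_1 → C_0 sends each edge [p,q] (with p < q) to q − p.
As a 7×18 matrix over Z this has rank 6, with invariant factors (1,1,1,1,1,1).

The boundary map ∂_2: C_2 → C_1 maps a triangle to the signed sum of its edges. For instance
  ∂DEF = EF − DF + DE,
  ∂DEJ = EJ − DJ + DE.
The resulting 18×12 matrix has rank 12, and its Smith normal form has invariant factors (1,1,1,1,1,1,1,1,1,1,1,2).

Computing H_k = (kernel of ∂_k) / (image of ∂_{k+1}):

  H_0: rank C_0 − rank ∂_1 = 7 − 6 = 1, and the invariant factors of ∂_1 are all 1, so H_0 ≅ Z.
  H_1: rank ker ∂_1 − rank ∂_2 = (18 − 6) − 12 = 0, and ∂_2 has invariant factor 2 > 1, so H_1 ≅ Z/2.
  H_2: rank ker ∂_2 − rank ∂_3 = (12 − 12) − 0 = 0, and there is no ∂_3, so H_2 ≅ 0.

Hence the Betti numbers are b_0 = 1, b_1 = 0, b_2 = 0.

b_0 = 1, b_1 = 0, b_2 = 0.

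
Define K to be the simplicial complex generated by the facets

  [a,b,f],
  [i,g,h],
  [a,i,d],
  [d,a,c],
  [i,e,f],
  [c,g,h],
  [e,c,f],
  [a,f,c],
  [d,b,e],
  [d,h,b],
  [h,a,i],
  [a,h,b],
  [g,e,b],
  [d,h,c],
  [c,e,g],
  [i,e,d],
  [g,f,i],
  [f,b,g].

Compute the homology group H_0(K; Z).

H_0 ≅ Z.

Order the vertices as a < b < c < d < e < f < g < h < i. Listing each simplex with vertices in this order, K has dimension 2 with simplices:

  0-simplices (9): a, b, c, d, e, f, g, h, i
  1-simplices (27): ab, ac, ad, af, ah, ai, bd, be, bf, bg, bh, cd, ce, cf, cg, ch, de, dh, di, ef, eg, ei, fg, fi, gh, gi, hi
  2-simplices (18): abf, abh, acd, acf, adi, ahi, bde, bdh, beg, bfg, cdh, cef, ceg, cgh, dei, efi, fgi, ghi

so the chain groups are C_0 ≅ Z^9, C_1 ≅ Z^27, C_2 ≅ Z^18.

Boundary ∂_1: C_1 → C_0 is given by ∂[p,q] = [q] − [p].
As a 9×27 matrix over Z this has rank 8, with invariant factors (1,1,1,1,1,1,1,1).

Boundary ∂_2: C_2 → C_1 maps a triangle to the signed sum of its edges. For instance
  ∂ahi = hi − ai + ah,
  ∂bdh = dh − bh + bd.
This gives a 27×18 integer matrix of rank 18; reducing to Smith normal form yields diagonal entries (1,1,1,1,1,1,1,1,1,1,1,1,1,1,1,1,1,2).

From H_k ≅ ker(∂_k) / im(∂_{k+1}) we obtain:

  H_0: rank C_0 − rank ∂_1 = 9 − 8 = 1, and the invariant factors of ∂_1 are all 1, so H_0 ≅ Z.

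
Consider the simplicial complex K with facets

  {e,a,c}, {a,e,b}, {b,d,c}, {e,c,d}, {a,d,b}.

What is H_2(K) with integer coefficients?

Take the total order a < b < c < d < e on the vertex set. Then K (dimension 2) consists of the simplices:

  0-simplices (5): a, b, c, d, e
  1-simplices (10): ab, ac, ad, ae, bc, bd, be, cd, ce, de
  2-simplices (5): abd, abe, ace, bcd, cde

so the chain groups are C_0 ≅ Z^5, C_1 ≅ Z^10, C_2 ≅ Z^5.

Boundary ∂_1: C_1 → C_0 sends each edge [p,q] (with p < q) to q − p. For instance
  ∂de = e − d.
The 5×10 boundary matrix has rank 4 and Smith normal form diag(1,1,1,1).

∂_2: C_2 → C_1 maps a triangle to the signed sum of its edges. For instance
  ∂abd = bd − ad + ab,
  ∂cde = de − ce + cd.
This gives a 10×5 integer matrix of rank 5; reducing to Smith normal form yields diagonal entries (1,1,1,1,1).

Computing H_k = (kernel of ∂_k) / (image of ∂_{k+1}):

  H_2: rank ker ∂_2 − rank ∂_3 = (5 − 5) − 0 = 0, and there is no ∂_3, so H_2 ≅ 0.

H_2 ≅ 0.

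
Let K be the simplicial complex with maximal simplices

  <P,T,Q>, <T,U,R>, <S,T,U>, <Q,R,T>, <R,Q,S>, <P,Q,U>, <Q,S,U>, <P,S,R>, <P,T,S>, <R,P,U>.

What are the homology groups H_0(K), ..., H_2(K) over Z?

K has 6 vertices, 15 edges, 10 triangles.
rank ∂_0 = 0, rank ∂_1 = 5 ⇒ b_0 = 6 − 0 − 5 = 1; all invariant factors of ∂_1 are 1 so no torsion. So H_0 ≅ Z.
rank ∂_1 = 5, rank ∂_2 = 10 ⇒ b_1 = 15 − 5 − 10 = 0; ∂_2 has invariant factor(s) [2] giving torsion. So H_1 ≅ Z/2.
rank ∂_2 = 10, rank ∂_3 = 0 ⇒ b_2 = 10 − 10 − 0 = 0. So H_2 ≅ 0.

H_0 = Z,  H_1 = Z/2,  H_2 = 0.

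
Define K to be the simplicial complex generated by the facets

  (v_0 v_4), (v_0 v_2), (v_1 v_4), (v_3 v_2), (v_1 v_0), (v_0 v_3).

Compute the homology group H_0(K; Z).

H_0 = Z.

K has 5 vertices, 6 edges.
rank ∂_0 = 0, rank ∂_1 = 4 ⇒ b_0 = 5 − 0 − 4 = 1; all invariant factors of ∂_1 are 1 so no torsion. So H_0 = Z.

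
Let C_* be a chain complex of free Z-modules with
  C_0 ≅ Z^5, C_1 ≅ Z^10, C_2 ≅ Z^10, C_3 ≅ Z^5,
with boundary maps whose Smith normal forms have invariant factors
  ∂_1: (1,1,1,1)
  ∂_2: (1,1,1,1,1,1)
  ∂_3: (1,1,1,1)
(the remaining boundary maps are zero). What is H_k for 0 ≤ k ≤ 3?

H_0 = Z,  H_1 = 0,  H_2 = 0,  H_3 = Z.

H_0: b_0 = 5 − 0 − 4 = 1; torsion from ∂_1 factors > 1: none. So H_0 = Z.
H_1: b_1 = 10 − 4 − 6 = 0; torsion from ∂_2 factors > 1: none. So H_1 = 0.
H_2: b_2 = 10 − 6 − 4 = 0; torsion from ∂_3 factors > 1: none. So H_2 = 0.
H_3: b_3 = 5 − 4 − 0 = 1; torsion from ∂_4 factors > 1: none. So H_3 = Z.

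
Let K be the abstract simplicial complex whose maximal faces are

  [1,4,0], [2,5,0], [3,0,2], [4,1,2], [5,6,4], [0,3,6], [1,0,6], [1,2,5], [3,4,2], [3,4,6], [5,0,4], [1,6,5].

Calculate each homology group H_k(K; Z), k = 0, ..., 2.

K has 7 vertices, 18 edges, 12 triangles.
rank ∂_0 = 0, rank ∂_1 = 6 ⇒ b_0 = 7 − 0 − 6 = 1; all invariant factors of ∂_1 are 1 so no torsion. So H_0 = Z.
rank ∂_1 = 6, rank ∂_2 = 12 ⇒ b_1 = 18 − 6 − 12 = 0; ∂_2 has invariant factor(s) [2] giving torsion. So H_1 = Z/2.
rank ∂_2 = 12, rank ∂_3 = 0 ⇒ b_2 = 12 − 12 − 0 = 0. So H_2 = 0.

H_0 = Z,  H_1 = Z/2,  H_2 = 0.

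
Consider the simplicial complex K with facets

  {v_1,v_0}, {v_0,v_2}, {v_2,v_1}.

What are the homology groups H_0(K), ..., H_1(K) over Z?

H_0 = Z,  H_1 = Z.

Fix the vertex order v_0 < v_1 < v_2 and write every simplex with vertices in increasing order. Then dim K = 1 and the simplices of K are:

  0-simplices (3): [v_0], [v_1], [v_2]
  1-simplices (3): [v_0,v_1], [v_0,v_2], [v_1,v_2]

so the chain groups are C_0 ≅ Z^3, C_1 ≅ Z^3.

The boundary map ∂_1: C_1 → C_0 maps an edge to its endpoints' difference, ∂[p,q] = q − p.
This gives a 3×3 integer matrix of rank 2; reducing to Smith normal form yields diagonal entries (1,1).

From H_k ≅ ker(∂_k) / im(∂_{k+1}) we obtain:

  H_0: rank C_0 − rank ∂_1 = 3 − 2 = 1, and the invariant factors of ∂_1 are all 1, so H_0 = Z.
  H_1: rank ker ∂_1 − rank ∂_2 = (3 − 2) − 0 = 1, and there is no ∂_2, so H_1 = Z.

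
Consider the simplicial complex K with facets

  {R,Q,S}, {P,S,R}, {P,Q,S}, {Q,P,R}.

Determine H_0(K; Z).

We work with the vertex ordering P < Q < R < S. The simplices of K, each written with vertices in increasing order, are:

  0-simplices (4): P, Q, R, S
  1-simplices (6): PQ, PR, PS, QR, QS, RS
  2-simplices (4): PQR, PQS, PRS, QRS

so the chain groups are C_0 ≅ Z^4, C_1 ≅ Z^6, C_2 ≅ Z^4.

The boundary map ∂_1: C_1 → C_0 sends each edge [p,q] (with p < q) to q − p.
The 4×6 boundary matrix has rank 3 and Smith normal form diag(1,1,1).

∂_2: C_2 → C_1 sends each 2-simplex [p,q,r] to [q,r] − [p,r] + [p,q]. For instance
  ∂PRS = RS − PS + PR,
  ∂QRS = RS − QS + QR.
The resulting 6×4 matrix has rank 3, and its Smith normal form has invariant factors (1,1,1).

Computing H_k = (kernel of ∂_k) / (image of ∂_{k+1}):

  H_0: rank C_0 − rank ∂_1 = 4 − 3 = 1, and the invariant factors of ∂_1 are all 1, so H_0 = Z.

H_0 ≅ Z.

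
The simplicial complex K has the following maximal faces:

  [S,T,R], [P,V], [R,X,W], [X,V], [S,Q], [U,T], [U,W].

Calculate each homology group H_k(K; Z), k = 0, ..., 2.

Fix the vertex order P < Q < R < S < T < U < V < W < X and write every simplex with vertices in increasing order. Then dim K = 2 and the simplices of K are:

  0-simplices (9): P, Q, R, S, T, U, V, W, X
  1-simplices (11): PV, QS, RS, RT, RW, RX, ST, TU, UW, VX, WX
  2-simplices (2): RST, RWX

giving chain groups C_0 ≅ Z^9, C_1 ≅ Z^11, C_2 ≅ Z^2.

∂_1: C_1 → C_0 maps an edge to its endpoints' difference, ∂[p,q] = q − p. For instance
  ∂ST = T − S.
The resulting 9×11 matrix has rank 8, and its Smith normal form has invariant factors (1,1,1,1,1,1,1,1).

The boundary map ∂_2: C_2 → C_1 sends each 2-simplex [p,q,r] to [q,r] − [p,r] + [p,q]. For instance
  ∂RWX = WX − RX + RW,
  ∂RST = ST − RT + RS.
This gives a 11×2 integer matrix of rank 2; reducing to Smith normal form yields diagonal entries (1,1).

Reading off H_k = ker ∂_k / im ∂_{k+1}:

  H_0: rank C_0 − rank ∂_1 = 9 − 8 = 1, and the invariant factors of ∂_1 are all 1, so H_0 = Z.
  H_1: rank ker ∂_1 − rank ∂_2 = (11 − 8) − 2 = 1, and the invariant factors of ∂_2 are all 1, so H_1 = Z.
  H_2: rank ker ∂_2 − rank ∂_3 = (2 − 2) − 0 = 0, and there is no ∂_3, so H_2 = 0.

As a check, the Euler characteristic is 9 − 11 + 2 = 0, which agrees with 1 − 1 + 0 = 0.

H_0 ≅ Z,  H_1 ≅ Z,  H_2 = 0.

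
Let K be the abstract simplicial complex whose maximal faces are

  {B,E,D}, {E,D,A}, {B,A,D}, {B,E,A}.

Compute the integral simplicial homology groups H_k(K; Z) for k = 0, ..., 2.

K has 4 vertices, 6 edges, 4 triangles.
rank ∂_0 = 0, rank ∂_1 = 3 ⇒ b_0 = 4 − 0 − 3 = 1; all invariant factors of ∂_1 are 1 so no torsion. So H_0 = Z.
rank ∂_1 = 3, rank ∂_2 = 3 ⇒ b_1 = 6 − 3 − 3 = 0; all invariant factors of ∂_2 are 1 so no torsion. So H_1 = 0.
rank ∂_2 = 3, rank ∂_3 = 0 ⇒ b_2 = 4 − 3 − 0 = 1. So H_2 = Z.

H_0 = Z,  H_1 = 0,  H_2 = Z.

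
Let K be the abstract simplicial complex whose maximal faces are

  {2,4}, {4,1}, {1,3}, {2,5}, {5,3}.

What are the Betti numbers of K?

K has 5 vertices, 5 edges.
rank ∂_0 = 0, rank ∂_1 = 4 ⇒ b_0 = 5 − 0 − 4 = 1; all invariant factors of ∂_1 are 1 so no torsion. So H_0 = Z.
rank ∂_1 = 4, rank ∂_2 = 0 ⇒ b_1 = 5 − 4 − 0 = 1. So H_1 = Z.

b_0 = 1, b_1 = 1.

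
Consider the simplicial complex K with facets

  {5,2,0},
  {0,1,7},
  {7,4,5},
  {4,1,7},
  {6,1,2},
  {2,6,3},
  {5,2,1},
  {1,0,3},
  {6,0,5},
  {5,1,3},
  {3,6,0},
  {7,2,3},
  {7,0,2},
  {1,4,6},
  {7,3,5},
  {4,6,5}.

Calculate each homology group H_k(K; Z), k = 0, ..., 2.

Fix the vertex order 0 < 1 < 2 < 3 < 4 < 5 < 6 < 7 and write every simplex with vertices in increasing order. Then dim K = 2 and the simplices of K are:

  0-simplices (8): [0], [1], [2], [3], [4], [5], [6], [7]
  1-simplices (24): (24 of them)
  2-simplices (16): [0,1,3], [0,1,7], [0,2,5], [0,2,7], [0,3,6], [0,5,6], [1,2,5], [1,2,6], [1,3,5], [1,4,6], [1,4,7], [2,3,6], [2,3,7], [3,5,7], [4,5,6], [4,5,7]

giving chain groups C_0 ≅ Z^8, C_1 ≅ Z^24, C_2 ≅ Z^16.

The boundary map ∂_1: C_1 → C_0 is given by ∂[p,q] = [q] − [p]. For instance
  ∂[3,5] = [5] − [3].
This gives a 8×24 integer matrix of rank 7; reducing to Smith normal form yields diagonal entries (1,1,1,1,1,1,1).

Boundary ∂_2: C_2 → C_1 sends each 2-simplex [p,q,r] to [q,r] − [p,r] + [p,q]. For instance
  ∂[0,2,7] = [2,7] − [0,7] + [0,2],
  ∂[1,2,6] = [2,6] − [1,6] + [1,2].
As a 24×16 matrix over Z this has rank 15, with invariant factors (1,1,1,1,1,1,1,1,1,1,1,1,1,1,1).

From H_k ≅ ker(∂_k) / im(∂_{k+1}) we obtain:

  H_0: rank C_0 − rank ∂_1 = 8 − 7 = 1, and the invariant factors of ∂_1 are all 1, so H_0 = Z.
  H_1: rank ker ∂_1 − rank ∂_2 = (24 − 7) − 15 = 2, and the invariant factors of ∂_2 are all 1, so H_1 = Z^2.
  H_2: rank ker ∂_2 − rank ∂_3 = (16 − 15) − 0 = 1, and there is no ∂_3, so H_2 = Z.

H_0 = Z,  H_1 = Z^2,  H_2 = Z.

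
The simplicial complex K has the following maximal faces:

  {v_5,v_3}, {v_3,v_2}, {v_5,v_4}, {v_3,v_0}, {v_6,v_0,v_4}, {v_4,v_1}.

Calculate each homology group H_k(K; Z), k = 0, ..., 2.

H_0 = Z,  H_1 = Z,  H_2 = 0.

Take the total order v_0 < v_1 < v_2 < v_3 < v_4 < v_5 < v_6 on the vertex set. Then K (dimension 2) consists of the simplices:

  0-simplices (7): [v_0], [v_1], [v_2], [v_3], [v_4], [v_5], [v_6]
  1-simplices (8): [v_0,v_3], [v_0,v_4], [v_0,v_6], [v_1,v_4], [v_2,v_3], [v_3,v_5], [v_4,v_5], [v_4,v_6]
  2-simplices (1): [v_0,v_4,v_6]

so the chain groups are C_0 ≅ Z^7, C_1 ≅ Z^8, C_2 ≅ Z^1.

Boundary ∂_1: C_1 → C_0 maps an edge to its endpoints' difference, ∂[p,q] = q − p. For instance
  ∂[v_4,v_6] = [v_6] − [v_4].
The 7×8 boundary matrix has rank 6 and Smith normal form diag(1,1,1,1,1,1).

Boundary ∂_2: C_2 → C_1 sends each 2-simplex [p,q,r] to [q,r] − [p,r] + [p,q]. For instance
  ∂[v_0,v_4,v_6] = [v_4,v_6] − [v_0,v_6] + [v_0,v_4].
The resulting 8×1 matrix has rank 1, and its Smith normal form has invariant factors (1).

Reading off H_k = ker ∂_k / im ∂_{k+1}:

  H_0: rank C_0 − rank ∂_1 = 7 − 6 = 1, and the invariant factors of ∂_1 are all 1, so H_0 = Z.
  H_1: rank ker ∂_1 − rank ∂_2 = (8 − 6) − 1 = 1, and the invariant factors of ∂_2 are all 1, so H_1 = Z.
  H_2: rank ker ∂_2 − rank ∂_3 = (1 − 1) − 0 = 0, and there is no ∂_3, so H_2 = 0.

As a check, the Euler characteristic is 7 − 8 + 1 = 0, which agrees with 1 − 1 + 0 = 0.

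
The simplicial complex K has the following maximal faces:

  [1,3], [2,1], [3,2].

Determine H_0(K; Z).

Take the total order 1 < 2 < 3 on the vertex set. Then K (dimension 1) consists of the simplices:

  0-simplices (3): [1], [2], [3]
  1-simplices (3): [1,2], [1,3], [2,3]

Hence C_0 ≅ Z^3, C_1 ≅ Z^3.

∂_1: C_1 → C_0 sends each edge [p,q] (with p < q) to q − p.
As a 3×3 matrix over Z this has rank 2, with invariant factors (1,1).

Now H_k = ker ∂_k / im ∂_{k+1}, so:

  H_0: rank C_0 − rank ∂_1 = 3 − 2 = 1, and the invariant factors of ∂_1 are all 1, so H_0 ≅ Z.

H_0 = Z.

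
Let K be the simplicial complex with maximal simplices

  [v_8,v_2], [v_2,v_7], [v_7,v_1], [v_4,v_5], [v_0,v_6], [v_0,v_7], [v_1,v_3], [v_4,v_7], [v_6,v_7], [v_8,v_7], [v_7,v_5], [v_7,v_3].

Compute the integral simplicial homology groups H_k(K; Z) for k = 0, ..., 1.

Take the total order v_0 < v_1 < v_2 < v_3 < v_4 < v_5 < v_6 < v_7 < v_8 on the vertex set. Then K (dimension 1) consists of the simplices:

  0-simplices (9): [v_0], [v_1], [v_2], [v_3], [v_4], [v_5], [v_6], [v_7], [v_8]
  1-simplices (12): [v_0,v_6], [v_0,v_7], [v_1,v_3], [v_1,v_7], [v_2,v_7], [v_2,v_8], [v_3,v_7], [v_4,v_5], [v_4,v_7], [v_5,v_7], [v_6,v_7], [v_7,v_8]

giving chain groups C_0 ≅ Z^9, C_1 ≅ Z^12.

Boundary ∂_1: C_1 → C_0 sends each edge [p,q] (with p < q) to q − p. For instance
  ∂[v_0,v_6] = [v_6] − [v_0].
The resulting 9×12 matrix has rank 8, and its Smith normal form has invariant factors (1,1,1,1,1,1,1,1).

From H_k ≅ ker(∂_k) / im(∂_{k+1}) we obtain:

  H_0: rank C_0 − rank ∂_1 = 9 − 8 = 1, and the invariant factors of ∂_1 are all 1, so H_0 = Z.
  H_1: rank ker ∂_1 − rank ∂_2 = (12 − 8) − 0 = 4, and there is no ∂_2, so H_1 = Z^4.

(K is a triangulation of a wedge of 4 circles.)

H_0 ≅ Z,  H_1 ≅ Z^4.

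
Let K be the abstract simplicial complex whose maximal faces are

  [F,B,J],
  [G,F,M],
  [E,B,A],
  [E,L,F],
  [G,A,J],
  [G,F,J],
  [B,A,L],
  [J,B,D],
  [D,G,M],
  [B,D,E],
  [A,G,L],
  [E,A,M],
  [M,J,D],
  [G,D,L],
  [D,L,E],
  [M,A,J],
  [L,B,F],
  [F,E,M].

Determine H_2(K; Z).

We work with the vertex ordering A < B < D < E < F < G < J < L < M. The simplices of K, each written with vertices in increasing order, are:

  0-simplices (9): A, B, D, E, F, G, J, L, M
  1-simplices (27): AB, AE, AG, AJ, AL, AM, BD, BE, BF, BJ, BL, DE, DG, DJ, DL, DM, EF, EL, EM, FG, FJ, FL, FM, GJ, GL, GM, JM
  2-simplices (18): ABE, ABL, AEM, AGJ, AGL, AJM, BDE, BDJ, BFJ, BFL, DEL, DGL, DGM, DJM, EFL, EFM, FGJ, FGM

Hence C_0 ≅ Z^9, C_1 ≅ Z^27, C_2 ≅ Z^18.

Boundary ∂_1: C_1 → C_0 maps an edge to its endpoints' difference, ∂[p,q] = q − p. For instance
  ∂BE = E − B.
This gives a 9×27 integer matrix of rank 8; reducing to Smith normal form yields diagonal entries (1,1,1,1,1,1,1,1).

∂_2: C_2 → C_1 maps a triangle to the signed sum of its edges. For instance
  ∂EFL = FL − EL + EF,
  ∂BFL = FL − BL + BF.
This gives a 27×18 integer matrix of rank 18; reducing to Smith normal form yields diagonal entries (1,1,1,1,1,1,1,1,1,1,1,1,1,1,1,1,1,2).

Computing H_k = (kernel of ∂_k) / (image of ∂_{k+1}):

  H_2: rank ker ∂_2 − rank ∂_3 = (18 − 18) − 0 = 0, and there is no ∂_3, so H_2 ≅ 0.

H_2 = 0.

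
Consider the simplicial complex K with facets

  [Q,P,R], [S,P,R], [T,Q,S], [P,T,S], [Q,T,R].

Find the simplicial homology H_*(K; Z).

H_0 = Z,  H_1 = Z,  H_2 = 0.

Order the vertices as P < Q < R < S < T. Listing each simplex with vertices in this order, K has dimension 2 with simplices:

  0-simplices (5): P, Q, R, S, T
  1-simplices (10): PQ, PR, PS, PT, QR, QS, QT, RS, RT, ST
  2-simplices (5): PQR, PRS, PST, QRT, QST

giving chain groups C_0 ≅ Z^5, C_1 ≅ Z^10, C_2 ≅ Z^5.

∂_1: C_1 → C_0 is given by ∂[p,q] = [q] − [p]. For instance
  ∂PS = S − P.
The 5×10 boundary matrix has rank 4 and Smith normal form diag(1,1,1,1).

Boundary ∂_2: C_2 → C_1 sends each 2-simplex [p,q,r] to [q,r] − [p,r] + [p,q]. For instance
  ∂PRS = RS − PS + PR,
  ∂PQR = QR − PR + PQ.
This gives a 10×5 integer matrix of rank 5; reducing to Smith normal form yields diagonal entries (1,1,1,1,1).

Now H_k = ker ∂_k / im ∂_{k+1}, so:

  H_0: rank C_0 − rank ∂_1 = 5 − 4 = 1, and the invariant factors of ∂_1 are all 1, so H_0 = Z.
  H_1: rank ker ∂_1 − rank ∂_2 = (10 − 4) − 5 = 1, and the invariant factors of ∂_2 are all 1, so H_1 = Z.
  H_2: rank ker ∂_2 − rank ∂_3 = (5 − 5) − 0 = 0, and there is no ∂_3, so H_2 = 0.

As a check, the Euler characteristic is 5 − 10 + 5 = 0, which agrees with 1 − 1 + 0 = 0.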